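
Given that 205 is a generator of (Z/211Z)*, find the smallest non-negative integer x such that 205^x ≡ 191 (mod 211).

151

Baby-step giant-step with m = ceil(sqrt(210)) = 15.
Baby table (205^j mod 211 for j=0..14):
  0:1  1:205  2:36  3:206  4:30  5:31  6:25  7:61
  8:56  9:86  10:117  11:142  12:203  13:48  14:134
Giant step factor: 205^(-15) ≡ 153 (mod 211).
Scan 191·153^i mod 211 for i = 0, 1, …:
  i=0: 191   i=1: 105   i=2: 29   i=3: 6
  i=4: 74   i=5: 139   i=6: 167   i=7: 20
  i=8: 106   i=9: 182   i=10: 205
Match at i=10, j=1: x = 10·15 + 1 = 151.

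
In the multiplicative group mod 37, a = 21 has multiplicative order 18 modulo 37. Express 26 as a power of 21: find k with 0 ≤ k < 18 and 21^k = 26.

12

Successive powers of 21 modulo 37:
  21^0=1  21^1=21  21^2=34  21^3=11  21^4=9  21^5=4
  21^6=10  21^7=25  21^8=7  21^9=36  21^10=16  21^11=3
  21^12=26
So 21^12 ≡ 26 (mod 37), giving k = 12.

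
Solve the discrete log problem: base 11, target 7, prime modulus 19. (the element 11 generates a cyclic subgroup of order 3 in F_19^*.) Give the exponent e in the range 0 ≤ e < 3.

Successive powers of 11 modulo 19:
  11^0=1  11^1=11  11^2=7
So 11^2 ≡ 7 (mod 19), giving e = 2.

2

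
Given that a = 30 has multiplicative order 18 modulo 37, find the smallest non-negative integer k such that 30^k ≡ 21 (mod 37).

Successive powers of 30 modulo 37:
  30^0=1  30^1=30  30^2=12  30^3=27  30^4=33  30^5=28
  30^6=26  30^7=3  30^8=16  30^9=36  30^10=7  30^11=25
  30^12=10  30^13=4  30^14=9  30^15=11  30^16=34  30^17=21
So 30^17 ≡ 21 (mod 37), giving k = 17.

17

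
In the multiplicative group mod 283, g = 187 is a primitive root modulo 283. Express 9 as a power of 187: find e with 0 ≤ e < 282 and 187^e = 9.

62

Baby-step giant-step with m = ceil(sqrt(282)) = 17.
Baby table (187^j mod 283 for j=0..16):
  0:1  1:187  2:160  3:205  4:130  5:255  6:141  7:48
  8:203  9:39  10:218  11:14  12:71  13:259  14:40  15:122
  16:174
Giant step factor: 187^(-17) ≡ 202 (mod 283).
Scan 9·202^i mod 283 for i = 0, 1, …:
  i=0: 9   i=1: 120   i=2: 185   i=3: 14
Match at i=3, j=11: e = 3·17 + 11 = 62.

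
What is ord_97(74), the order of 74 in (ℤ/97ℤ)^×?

96

The order of 74 must divide p − 1 = 96 = 2^5 · 3.
Divisors: 1, 2, 3, 4, 6, 8, 12, 16, 24, 32, 48, 96.
Check each in increasing order: 74^1 ≡ 74;  74^2 ≡ 44;  74^3 ≡ 55;  74^4 ≡ 93;  74^6 ≡ 18;  74^8 ≡ 16;  74^12 ≡ 33;  74^16 ≡ 62;  74^24 ≡ 22;  74^32 ≡ 61;  74^48 ≡ 96;  74^96 ≡ 1.
Smallest exponent giving 1 is 96.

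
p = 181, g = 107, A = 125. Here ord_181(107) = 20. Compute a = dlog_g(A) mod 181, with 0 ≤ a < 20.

Successive powers of 107 modulo 181:
  107^0=1  107^1=107  107^2=46  107^3=35  107^4=125
So 107^4 ≡ 125 (mod 181), giving a = 4.

4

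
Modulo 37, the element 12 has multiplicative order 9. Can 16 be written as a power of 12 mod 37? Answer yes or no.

yes

16 ∈ ⟨12⟩ iff 16^9 ≡ 1 (mod 37), since |⟨12⟩| = 9.
16^9 mod 37 = 1.
Since 1 = 1, 16 lies in the subgroup.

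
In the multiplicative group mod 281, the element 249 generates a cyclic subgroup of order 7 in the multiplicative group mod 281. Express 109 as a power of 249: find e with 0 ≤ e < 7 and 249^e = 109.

3

Successive powers of 249 modulo 281:
  249^0=1  249^1=249  249^2=181  249^3=109
So 249^3 ≡ 109 (mod 281), giving e = 3.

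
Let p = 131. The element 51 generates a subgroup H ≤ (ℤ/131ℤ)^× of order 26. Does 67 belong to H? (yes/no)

no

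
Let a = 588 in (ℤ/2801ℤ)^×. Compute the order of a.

2800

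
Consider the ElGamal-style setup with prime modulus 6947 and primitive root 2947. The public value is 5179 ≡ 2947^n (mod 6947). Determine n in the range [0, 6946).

4814

Baby-step giant-step with m = ceil(sqrt(6946)) = 84.
Baby table (2947^j mod 6947 for j=0..83):
  0:1  1:2947  2:1059  3:1670  4:3014  5:3992  6:3153  7:3752
  8:4467  9:6631  10:6593  11:5759  12:252  13:6262  14:2882  15:4020
  16:2305  17:5616  18:2598  19:712  20:270  21:3732  22:1103  23:6292
  24:981  25:1055  26:3776  27:5725  28:4259  29:4991  30:1678  31:5749
  32:5517  33:2619  34:76  35:1668  36:4067  37:1874  38:6760  39:4671
  40:3430  41:325  42:6036  43:3772  44:884  45:23  46:5258  47:3516
  48:3675  49:6799  50:1505  51:3049  52:2932  53:5483  54:6626  55:5752
  56:464  57:5796  58:5086  59:3763  60:2149  61:4386  62:4122  63:4178
  64:2482  65:6210  66:2472  67:4528  68:5776  69:1722  70:3424  71:3484
  72:6629  73:699  74:3641  75:3859  76:234  77:1845  78:4661  79:1748
  80:3629  81:3230  82:1420  83:2646
Giant step factor: 2947^(-84) ≡ 2094 (mod 6947).
Scan 5179·2094^i mod 6947 for i = 0, 1, …:
  i=0: 5179   i=1: 559   i=2: 3450   i=3: 6367
  i=4: 1205   i=5: 1509   i=6: 5908   i=7: 5692
  i=8: 4943   i=9: 6559     …   i=56: 3890
  i=57: 3776
Match at i=57, j=26: n = 57·84 + 26 = 4814.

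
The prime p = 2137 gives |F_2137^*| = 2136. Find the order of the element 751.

The order of 751 must divide p − 1 = 2136 = 2^3 · 3 · 89.
Divisors: 1, 2, 3, 4, 6, 8, 12, 24, 89, 178, 267, 356, 534, 712, 1068, 2136.
Check each in increasing order: 751^1 ≡ 751;  751^2 ≡ 1970;  751^3 ≡ 666;  751^4 ≡ 108;  751^6 ≡ 1197;  751^8 ≡ 979;  751^12 ≡ 1019;  751^24 ≡ 1916;  751^89 ≡ 44;  751^178 ≡ 1936;  751^267 ≡ 1841;  751^356 ≡ 1935;  751^534 ≡ 2136;  751^712 ≡ 201;  751^1068 ≡ 1.
Smallest exponent giving 1 is 1068.

1068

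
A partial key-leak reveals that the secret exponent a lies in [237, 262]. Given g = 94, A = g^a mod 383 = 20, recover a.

239

Compute 94^237 mod 383 = 327, then multiply by 94 repeatedly:
  94^237=327  94^238=98  94^239=20
Found 20 at exponent 239.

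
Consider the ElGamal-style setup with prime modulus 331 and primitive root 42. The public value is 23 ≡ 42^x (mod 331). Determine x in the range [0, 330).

Baby-step giant-step with m = ceil(sqrt(330)) = 19.
Baby table (42^j mod 331 for j=0..18):
  0:1  1:42  2:109  3:275  4:296  5:185  6:157  7:305
  8:232  9:145  10:132  11:248  12:155  13:221  14:14  15:257
  16:202  17:209  18:172
Giant step factor: 42^(-19) ≡ 97 (mod 331).
Scan 23·97^i mod 331 for i = 0, 1, …:
  i=0: 23   i=1: 245   i=2: 264   i=3: 121
  i=4: 152   i=5: 180   i=6: 248
Match at i=6, j=11: x = 6·19 + 11 = 125.

125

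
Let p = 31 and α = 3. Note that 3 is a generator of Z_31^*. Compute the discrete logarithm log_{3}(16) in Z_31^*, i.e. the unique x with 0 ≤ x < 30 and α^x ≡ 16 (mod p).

6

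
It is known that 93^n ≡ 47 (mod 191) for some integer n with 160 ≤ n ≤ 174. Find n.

Compute 93^160 mod 191 = 52, then multiply by 93 repeatedly:
  93^160=52  93^161=61  93^162=134  93^163=47
Found 47 at exponent 163.

163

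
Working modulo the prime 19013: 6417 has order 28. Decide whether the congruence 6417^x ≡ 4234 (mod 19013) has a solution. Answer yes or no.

4234 ∈ ⟨6417⟩ iff 4234^28 ≡ 1 (mod 19013), since |⟨6417⟩| = 28.
4234^28 mod 19013 = 1.
Since 1 = 1, 4234 lies in the subgroup.

yes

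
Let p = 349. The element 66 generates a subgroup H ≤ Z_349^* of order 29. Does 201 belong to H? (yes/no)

201 ∈ ⟨66⟩ iff 201^29 ≡ 1 (mod 349), since |⟨66⟩| = 29.
201^29 mod 349 = 227.
Since 227 ≠ 1, 201 does not lie in the subgroup.

no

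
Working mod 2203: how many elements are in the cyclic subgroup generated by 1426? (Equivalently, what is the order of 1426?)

The order of 1426 must divide p − 1 = 2202 = 2 · 3 · 367.
Divisors: 1, 2, 3, 6, 367, 734, 1101, 2202.
Check each in increasing order: 1426^1 ≡ 1426;  1426^2 ≡ 107;  1426^3 ≡ 575;  1426^6 ≡ 175;  1426^367 ≡ 2202;  1426^734 ≡ 1.
Smallest exponent giving 1 is 734.

734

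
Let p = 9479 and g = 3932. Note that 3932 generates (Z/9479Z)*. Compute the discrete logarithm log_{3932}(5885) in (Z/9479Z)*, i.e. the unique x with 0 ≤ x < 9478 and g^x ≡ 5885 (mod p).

Baby-step giant-step with m = ceil(sqrt(9478)) = 98.
Baby table (3932^j mod 9479 for j=0..97):
  0:1  1:3932  2:375  3:5255  4:7919  5:8472  6:2698  7:1535
  8:6976  9:6885  10:9275  11:3587  12:8811  13:8586  14:5433  15:6369
  16:8869  17:9146  18:8225  19:7831  20:3700  21:7614  22:3566  23:2071
  24:711  25:8826  26:1213  27:1579  28:9362  29:4427  30:3520  31:1300
  32:2419  33:4071  34:6620  35:506  36:8481  37:170  38:4910  39:6876
  40:2324  41:212  42:8911  43:3668  44:5017  45:1045  46:4533  47:3236
  48:3134  49:188  50:9333  51:4147  52:2124  53:569  54:264  55:4837
  56:4210  57:3386  58:5236  59:9043  60:1347  61:7122  62:2738  63:7151
  64:3018  65:8547  66:3749  67:1223  68:2983  69:3633  70:103  71:6878
  72:709  73:962  74:463  75:548  76:3003  77:6441  78:7603  79:7709
  80:7425  81:9259  82:7028  83:2811  84:338  85:1956  86:3523  87:3617
  88:3544  89:878  90:1940  91:6964  92:7096  93:4775  94:6880  95:8573
  96:1712  97:1494
Giant step factor: 3932^(-98) ≡ 8237 (mod 9479).
Scan 5885·8237^i mod 9479 for i = 0, 1, …:
  i=0: 5885   i=1: 8618   i=2: 7714   i=3: 2481
  i=4: 8752   i=5: 2429   i=6: 6983   i=7: 399
  i=8: 6829   i=9: 2087     …   i=74: 2397
  i=75: 8811
Match at i=75, j=12: x = 75·98 + 12 = 7362.

7362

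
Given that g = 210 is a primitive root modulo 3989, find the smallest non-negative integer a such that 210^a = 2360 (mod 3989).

583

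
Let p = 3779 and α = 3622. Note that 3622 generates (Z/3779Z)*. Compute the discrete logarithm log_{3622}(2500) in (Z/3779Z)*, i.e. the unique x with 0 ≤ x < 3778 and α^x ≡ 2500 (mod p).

282

Baby-step giant-step with m = ceil(sqrt(3778)) = 62.
Baby table (3622^j mod 3779 for j=0..61):
  0:1  1:3622  2:1975  3:3582  4:697  5:162  6:1019  7:2514
  8:2097  9:3323  10:3570  11:2581  12:2915  13:3383  14:1708  15:153
  16:2432  17:3634  18:91  19:829  20:2112  21:968  22:2963  23:3405
  24:2033  25:2034  26:1877  27:73  28:3655  29:573  30:735  31:1754
  32:489  33:2586  34:2130  35:1921  36:723  37:3638  38:3242  39:1171
  40:1324  41:3756  42:3611  43:3702  44:752  45:2864  46:53  47:3016
  48:2642  49:896  50:2930  51:1028  52:1101  53:977  54:1550  55:2285
  56:260  57:749  58:3335  59:1686  60:3607  61:551
Giant step factor: 3622^(-62) ≡ 2590 (mod 3779).
Scan 2500·2590^i mod 3779 for i = 0, 1, …:
  i=0: 2500   i=1: 1573   i=2: 308   i=3: 351
  i=4: 2130
Match at i=4, j=34: x = 4·62 + 34 = 282.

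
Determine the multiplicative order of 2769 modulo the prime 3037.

253

The order of 2769 must divide p − 1 = 3036 = 2^2 · 3 · 11 · 23.
Divisors: 1, 2, 3, 4, 6, 11, 12, 22, 23, 33, 44, 46, 66, 69, 92, 132, 138, 253, 276, 506, 759, 1012, 1518, 3036.
Check each in increasing order: 2769^1 ≡ 2769;  2769^2 ≡ 1973;  2769^3 ≡ 2711;  2769^4 ≡ 2332;  2769^6 ≡ 3018;  2769^11 ≡ 2911;  2769^12 ≡ 361;  2769^22 ≡ 691;  2769^23 ≡ 69;  2769^33 ≡ 1007;  2769^44 ≡ 672;  2769^46 ≡ 1724;  2769^66 ≡ 2728;  2769^69 ≡ 513;  2769^92 ≡ 1990;  2769^132 ≡ 1334;  2769^138 ≡ 1987;  2769^253 ≡ 1.
Smallest exponent giving 1 is 253.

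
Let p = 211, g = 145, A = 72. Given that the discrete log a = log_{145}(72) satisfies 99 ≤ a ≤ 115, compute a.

109

Compute 145^99 mod 211 = 27, then multiply by 145 repeatedly:
  145^99=27  145^100=117  145^101=85  145^102=87  145^103=166
  145^104=16  145^105=210  145^106=66  145^107=75  145^108=114
  145^109=72
Found 72 at exponent 109.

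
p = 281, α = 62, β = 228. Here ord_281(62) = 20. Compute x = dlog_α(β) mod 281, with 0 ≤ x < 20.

Successive powers of 62 modulo 281:
  62^0=1  62^1=62  62^2=191  62^3=40  62^4=232  62^5=53
  62^6=195  62^7=7  62^8=153  62^9=213  62^10=280  62^11=219
  62^12=90  62^13=241  62^14=49  62^15=228
So 62^15 ≡ 228 (mod 281), giving x = 15.

15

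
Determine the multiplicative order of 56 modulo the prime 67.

33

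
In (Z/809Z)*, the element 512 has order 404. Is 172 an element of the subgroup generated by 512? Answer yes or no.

yes

172 ∈ ⟨512⟩ iff 172^404 ≡ 1 (mod 809), since |⟨512⟩| = 404.
172^404 mod 809 = 1.
Since 1 = 1, 172 lies in the subgroup.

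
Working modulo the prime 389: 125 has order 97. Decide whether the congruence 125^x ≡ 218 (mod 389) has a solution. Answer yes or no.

no

218 ∈ ⟨125⟩ iff 218^97 ≡ 1 (mod 389), since |⟨125⟩| = 97.
218^97 mod 389 = 388.
Since 388 ≠ 1, 218 does not lie in the subgroup.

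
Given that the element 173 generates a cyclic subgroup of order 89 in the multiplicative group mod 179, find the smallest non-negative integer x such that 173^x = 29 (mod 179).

Baby-step giant-step with m = ceil(sqrt(89)) = 10.
Baby table (173^j mod 179 for j=0..9):
  0:1  1:173  2:36  3:142  4:43  5:100  6:116  7:20
  8:59  9:4
Giant step factor: 173^(-10) ≡ 82 (mod 179).
Scan 29·82^i mod 179 for i = 0, 1, …:
  i=0: 29   i=1: 51   i=2: 65   i=3: 139
  i=4: 121   i=5: 77   i=6: 49   i=7: 80
  i=8: 116
Match at i=8, j=6: x = 8·10 + 6 = 86.

86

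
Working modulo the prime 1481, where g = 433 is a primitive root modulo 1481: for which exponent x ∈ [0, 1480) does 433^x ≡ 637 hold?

Baby-step giant-step with m = ceil(sqrt(1480)) = 39.
Baby table (433^j mod 1481 for j=0..38):
  0:1  1:433  2:883  3:241  4:683  5:1020  6:322  7:212
  8:1455  9:590  10:738  11:1139  12:14  13:138  14:514  15:412
  16:676  17:951  18:65  19:6  20:1117  21:855  22:1446  23:1136
  24:196  25:451  26:1272  27:1325  28:578  29:1466  30:910  31:84
  32:828  33:122  34:991  35:1094  36:1263  37:390  38:36
Giant step factor: 433^(-39) ≡ 158 (mod 1481).
Scan 637·158^i mod 1481 for i = 0, 1, …:
  i=0: 637   i=1: 1419   i=2: 571   i=3: 1358
  i=4: 1300   i=5: 1022   i=6: 47   i=7: 21
  i=8: 356   i=9: 1451     …   i=20: 178
  i=21: 1466
Match at i=21, j=29: x = 21·39 + 29 = 848.

848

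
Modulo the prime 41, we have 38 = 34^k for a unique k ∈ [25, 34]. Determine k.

25

Compute 34^25 mod 41 = 38, then multiply by 34 repeatedly:
  34^25=38
Found 38 at exponent 25.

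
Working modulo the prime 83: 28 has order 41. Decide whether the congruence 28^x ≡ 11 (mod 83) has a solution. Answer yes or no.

yes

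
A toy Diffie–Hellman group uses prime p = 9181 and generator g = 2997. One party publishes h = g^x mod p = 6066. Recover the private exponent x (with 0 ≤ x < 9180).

2647

Baby-step giant-step with m = ceil(sqrt(9180)) = 96.
Baby table (2997^j mod 9181 for j=0..95):
  0:1  1:2997  2:2991  3:3371  4:3787  5:1923  6:6744  7:4387
  8:647  9:1868  10:7167  11:5140  12:8043  13:4746  14:2393  15:1460
  16:5464  17:5885  18:644  19:2058  20:7375  21:4208  22:5863  23:8158
  24:523  25:6661  26:3523  27:281  28:6686  29:5000  30:1608  31:8332
  32:7865  33:3778  34:2493  35:7368  36:1591  37:3288  38:2923  39:1557
  40:2381  41:2220  42:6296  43:2157  44:1105  45:6525  46:9076  47:6650
  48:7280  49:4104  50:6329  51:67  52:7998  53:7596  54:5513  55:5842
  56:307  57:1979  58:137  59:6625  60:5803  61:2777  62:4683  63:6383
  64:5828  65:4254  66:6010  67:8029  68:8693  69:6424  70:171  71:7532
  72:6506  73:7219  74:4907  75:7498  76:5599  77:6516  78:465  79:7274
  80:4484  81:6745  82:7384  83:3638  84:5239  85:1773  86:7063  87:5606
  88:9133  89:3040  90:3328  91:3450  92:1844  93:8687  94:6804  95:587
Giant step factor: 2997^(-96) ≡ 6808 (mod 9181).
Scan 6066·6808^i mod 9181 for i = 0, 1, …:
  i=0: 6066   i=1: 1190   i=2: 3878   i=3: 6049
  i=4: 4807   i=5: 4972   i=6: 8210   i=7: 8933
  i=8: 920   i=9: 1918     …   i=26: 5770
  i=27: 5842
Match at i=27, j=55: x = 27·96 + 55 = 2647.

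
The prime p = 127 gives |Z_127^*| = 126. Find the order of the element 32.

The order of 32 must divide p − 1 = 126 = 2 · 3^2 · 7.
Divisors: 1, 2, 3, 6, 7, 9, 14, 18, 21, 42, 63, 126.
Check each in increasing order: 32^1 ≡ 32;  32^2 ≡ 8;  32^3 ≡ 2;  32^6 ≡ 4;  32^7 ≡ 1.
Smallest exponent giving 1 is 7.

7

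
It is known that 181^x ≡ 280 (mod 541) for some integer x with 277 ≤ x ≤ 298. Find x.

281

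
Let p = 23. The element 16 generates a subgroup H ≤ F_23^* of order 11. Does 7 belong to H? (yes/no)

no

7 ∈ ⟨16⟩ iff 7^11 ≡ 1 (mod 23), since |⟨16⟩| = 11.
7^11 mod 23 = 22.
Since 22 ≠ 1, 7 does not lie in the subgroup.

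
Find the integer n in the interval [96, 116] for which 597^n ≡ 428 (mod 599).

97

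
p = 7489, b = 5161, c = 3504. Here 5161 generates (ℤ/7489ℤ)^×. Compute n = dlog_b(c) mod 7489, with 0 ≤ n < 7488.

2547

Baby-step giant-step with m = ceil(sqrt(7488)) = 87.
Baby table (5161^j mod 7489 for j=0..86):
  0:1  1:5161  2:5037  3:1638  4:6126  5:5217  6:1982  7:6617
  8:497  9:3779  10:2063  11:5274  12:4088  13:1655  14:3995  15:978
  16:7361  17:5913  18:6807  19:28  20:2217  21:6234  22:930  23:6770
  24:3785  25:3073  26:5540  27:6427  28:966  29:5341  30:5381  31:2129
  32:1406  33:7014  34:4917  35:3905  36:806  37:3371  38:784  39:2164
  40:2305  41:3573  42:2335  43:1134  44:3665  45:5340  46:220  47:4581
  48:7257  49:888  50:7189  51:1923  52:1678  53:2874  54:4494  55:101
  56:4520  57:6974  58:680  59:4628  60:2687  61:5468  62:1796  63:5263
  64:7229  65:6160  66:955  67:993  68:2397  69:6578  70:1421  71:2050
  72:5582  73:6008  74:2828  75:6736  76:558  77:4062  78:2271  79:346
  80:3324  81:5354  82:5073  83:209  84:233  85:4273  86:5337
Giant step factor: 5161^(-87) ≡ 4835 (mod 7489).
Scan 3504·4835^i mod 7489 for i = 0, 1, …:
  i=0: 3504   i=1: 1722   i=2: 5591   i=3: 4684
  i=4: 404   i=5: 6200   i=6: 6022   i=7: 6627
  i=8: 3603   i=9: 1091     …   i=28: 7180
  i=29: 3785
Match at i=29, j=24: n = 29·87 + 24 = 2547.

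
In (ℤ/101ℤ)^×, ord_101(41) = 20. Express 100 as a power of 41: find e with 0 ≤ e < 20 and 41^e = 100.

Successive powers of 41 modulo 101:
  41^0=1  41^1=41  41^2=65  41^3=39  41^4=84  41^5=10
  41^6=6  41^7=44  41^8=87  41^9=32  41^10=100
So 41^10 ≡ 100 (mod 101), giving e = 10.

10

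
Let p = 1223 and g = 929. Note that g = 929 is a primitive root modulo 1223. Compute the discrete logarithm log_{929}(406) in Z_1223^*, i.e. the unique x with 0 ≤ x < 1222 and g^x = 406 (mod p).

1114

Baby-step giant-step with m = ceil(sqrt(1222)) = 35.
Baby table (929^j mod 1223 for j=0..34):
  0:1  1:929  2:826  3:533  4:1065  5:1201  6:353  7:173
  8:504  9:1030  10:484  11:795  12:1086  13:1142  14:577  15:359
  16:855  17:568  18:559  19:759  20:663  21:758  22:957  23:1155
  24:424  25:90  26:446  27:960  28:273  29:456  30:466  31:1195
  32:894  33:109  34:975
Giant step factor: 929^(-35) ≡ 750 (mod 1223).
Scan 406·750^i mod 1223 for i = 0, 1, …:
  i=0: 406   i=1: 1196   i=2: 541   i=3: 937
  i=4: 748   i=5: 866   i=6: 87   i=7: 431
  i=8: 378   i=9: 987     …   i=30: 617
  i=31: 456
Match at i=31, j=29: x = 31·35 + 29 = 1114.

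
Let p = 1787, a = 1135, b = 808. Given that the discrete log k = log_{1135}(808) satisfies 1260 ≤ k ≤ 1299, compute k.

Compute 1135^1260 mod 1787 = 821, then multiply by 1135 repeatedly:
  1135^1260=821  1135^1261=808
Found 808 at exponent 1261.

1261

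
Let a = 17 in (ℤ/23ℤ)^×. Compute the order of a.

22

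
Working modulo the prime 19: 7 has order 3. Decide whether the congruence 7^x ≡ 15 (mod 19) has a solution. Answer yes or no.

⟨7⟩ has order 3; its elements mod 19 are {1, 7, 11}.
15 is not in this set.

no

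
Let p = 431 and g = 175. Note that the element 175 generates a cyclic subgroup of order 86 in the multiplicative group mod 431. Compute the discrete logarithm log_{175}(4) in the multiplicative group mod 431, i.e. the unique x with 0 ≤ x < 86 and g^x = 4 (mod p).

54

Baby-step giant-step with m = ceil(sqrt(86)) = 10.
Baby table (175^j mod 431 for j=0..9):
  0:1  1:175  2:24  3:321  4:145  5:377  6:32  7:428
  8:337  9:359
Giant step factor: 175^(-10) ≡ 64 (mod 431).
Scan 4·64^i mod 431 for i = 0, 1, …:
  i=0: 4   i=1: 256   i=2: 6   i=3: 384
  i=4: 9   i=5: 145
Match at i=5, j=4: x = 5·10 + 4 = 54.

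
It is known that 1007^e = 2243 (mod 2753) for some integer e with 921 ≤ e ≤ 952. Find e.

944

Compute 1007^921 mod 2753 = 259, then multiply by 1007 repeatedly:
  1007^921=259  1007^922=2031  1007^923=2491  1007^924=454  1007^925=180
  1007^926=2315  1007^927=2167  1007^928=1793  1007^929=2336  1007^930=1290
  1007^931=2367  1007^932=2224  1007^933=1379  1007^934=1141  1007^935=986
  1007^936=1822  1007^937=1256  1007^938=1165  1007^939=377  1007^940=2478
  1007^941=1128  1007^942=1660  1007^943=549  1007^944=2243
Found 2243 at exponent 944.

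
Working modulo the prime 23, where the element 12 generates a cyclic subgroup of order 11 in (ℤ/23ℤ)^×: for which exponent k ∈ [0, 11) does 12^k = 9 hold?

Successive powers of 12 modulo 23:
  12^0=1  12^1=12  12^2=6  12^3=3  12^4=13  12^5=18
  12^6=9
So 12^6 ≡ 9 (mod 23), giving k = 6.

6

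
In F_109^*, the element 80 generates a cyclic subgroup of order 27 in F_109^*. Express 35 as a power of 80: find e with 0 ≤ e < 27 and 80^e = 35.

5

Successive powers of 80 modulo 109:
  80^0=1  80^1=80  80^2=78  80^3=27  80^4=89  80^5=35
So 80^5 ≡ 35 (mod 109), giving e = 5.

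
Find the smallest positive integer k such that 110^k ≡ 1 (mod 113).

112

The order of 110 must divide p − 1 = 112 = 2^4 · 7.
Divisors: 1, 2, 4, 7, 8, 14, 16, 28, 56, 112.
Check each in increasing order: 110^1 ≡ 110;  110^2 ≡ 9;  110^4 ≡ 81;  110^7 ≡ 73;  110^8 ≡ 7;  110^14 ≡ 18;  110^16 ≡ 49;  110^28 ≡ 98;  110^56 ≡ 112;  110^112 ≡ 1.
Smallest exponent giving 1 is 112.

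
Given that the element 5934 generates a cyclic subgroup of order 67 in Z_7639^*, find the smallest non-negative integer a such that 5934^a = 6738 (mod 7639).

20

Successive powers of 5934 modulo 7639:
  5934^0=1  5934^1=5934  5934^2=4205  5934^3=3496  5934^4=5379  5934^5=3244
  5934^6=7255  5934^7=5405  5934^8=4748  5934^9=2000  5934^10=4633  5934^11=7100
  5934^12=2315  5934^13=2288  5934^14=2489  5934^15=3539  5934^16=815  5934^17=723
  5934^18=4803  5934^19=7532  5934^20=6738
So 5934^20 ≡ 6738 (mod 7639), giving a = 20.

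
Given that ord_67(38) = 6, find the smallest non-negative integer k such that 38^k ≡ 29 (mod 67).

Successive powers of 38 modulo 67:
  38^0=1  38^1=38  38^2=37  38^3=66  38^4=29
So 38^4 ≡ 29 (mod 67), giving k = 4.

4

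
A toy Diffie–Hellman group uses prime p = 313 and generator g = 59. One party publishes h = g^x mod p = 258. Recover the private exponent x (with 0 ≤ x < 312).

Baby-step giant-step with m = ceil(sqrt(312)) = 18.
Baby table (59^j mod 313 for j=0..17):
  0:1  1:59  2:38  3:51  4:192  5:60  6:97  7:89
  8:243  9:252  10:157  11:186  12:19  13:182  14:96  15:30
  16:205  17:201
Giant step factor: 59^(-18) ≡ 152 (mod 313).
Scan 258·152^i mod 313 for i = 0, 1, …:
  i=0: 258   i=1: 91   i=2: 60
Match at i=2, j=5: x = 2·18 + 5 = 41.

41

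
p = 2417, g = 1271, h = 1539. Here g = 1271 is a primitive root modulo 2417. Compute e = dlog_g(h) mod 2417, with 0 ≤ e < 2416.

Baby-step giant-step with m = ceil(sqrt(2416)) = 50.
Baby table (1271^j mod 2417 for j=0..49):
  0:1  1:1271  2:885  3:930  4:117  5:1270  6:2031  7:45
  8:1604  9:1153  10:761  11:431  12:1559  13:1966  14:2025  15:2087
  16:1128  17:407  18:59  19:62  20:1458  21:1696  22:2069  23:3
  24:1396  25:238  26:373  27:351  28:1393  29:1259  30:135  31:2395
  32:1042  33:2283  34:1293  35:2260  36:1064  37:1241  38:1427  39:967
  40:1221  41:177  42:186  43:1957  44:254  45:1373  46:9  47:1771
  48:714  49:1119
Giant step factor: 1271^(-50) ≡ 987 (mod 2417).
Scan 1539·987^i mod 2417 for i = 0, 1, …:
  i=0: 1539   i=1: 1117   i=2: 327   i=3: 1288
  i=4: 2331   i=5: 2130   i=6: 1937   i=7: 2389
  i=8: 1368   i=9: 1530     …   i=17: 1360
  i=18: 885
Match at i=18, j=2: e = 18·50 + 2 = 902.

902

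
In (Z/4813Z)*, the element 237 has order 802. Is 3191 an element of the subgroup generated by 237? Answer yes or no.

3191 ∈ ⟨237⟩ iff 3191^802 ≡ 1 (mod 4813), since |⟨237⟩| = 802.
3191^802 mod 4813 = 1888.
Since 1888 ≠ 1, 3191 does not lie in the subgroup.

no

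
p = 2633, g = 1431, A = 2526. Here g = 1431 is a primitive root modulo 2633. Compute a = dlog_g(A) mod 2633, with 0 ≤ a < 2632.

133

Baby-step giant-step with m = ceil(sqrt(2632)) = 52.
Baby table (1431^j mod 2633 for j=0..51):
  0:1  1:1431  2:1920  3:1301  4:200  5:1836  6:2215  7:2166
  8:505  9:1213  10:656  11:1388  12:946  13:364  14:2183  15:1135
  16:2257  17:1709  18:2155  19:562  20:1157  21:2143  22:1821  23:1814
  24:2329  25:2054  26:846  27:2079  28:2392  29:52  30:688  31:2419
  32:1827  33:2501  34:684  35:1961  36:2046  37:2563  38:2517  39:2516
  40:1085  41:1798  42:497  43:297  44:1094  45:1512  46:1979  47:1474
  48:261  49:2238  50:850  51:2537
Giant step factor: 1431^(-52) ≡ 1700 (mod 2633).
Scan 2526·1700^i mod 2633 for i = 0, 1, …:
  i=0: 2526   i=1: 2410   i=2: 52
Match at i=2, j=29: a = 2·52 + 29 = 133.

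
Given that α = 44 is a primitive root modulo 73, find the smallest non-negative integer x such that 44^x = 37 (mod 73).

8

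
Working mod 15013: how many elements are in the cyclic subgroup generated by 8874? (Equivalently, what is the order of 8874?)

15012

The order of 8874 must divide p − 1 = 15012 = 2^2 · 3^3 · 139.
Divisors: 1, 2, 3, 4, 6, 9, 12, 18, 27, 36, 54, 108, 139, 278, 417, 556, 834, 1251, 1668, 2502, 3753, 5004, 7506, 15012.
Check each in increasing order: 8874^1 ≡ 8874;  8874^2 ≡ 4691;  8874^3 ≡ 11898;  8874^4 ≡ 11436;  8874^6 ≡ 4827;  8874^9 ≡ 6921;  8874^12 ≡ 14766;  8874^18 ≡ 8771;  8874^27 ≡ 6532;  8874^36 ≡ 3829;  8874^54 ≡ 78;  8874^108 ≡ 6084;  8874^139 ≡ 11136;  8874^278 ≡ 3116;  8874^417 ≡ 4733;  8874^556 ≡ 11058;  8874^834 ≡ 1893;  8874^1251 ≡ 11821;  8874^1668 ≡ 10355;  8874^2502 ≡ 10050;  8874^3753 ≡ 3181;  8874^5004 ≡ 10049;  8874^7506 ≡ 15012;  8874^15012 ≡ 1.
Smallest exponent giving 1 is 15012.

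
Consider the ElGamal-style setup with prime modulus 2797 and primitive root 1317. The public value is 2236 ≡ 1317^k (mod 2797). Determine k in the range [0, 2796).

Baby-step giant-step with m = ceil(sqrt(2796)) = 53.
Baby table (1317^j mod 2797 for j=0..52):
  0:1  1:1317  2:349  3:925  4:1530  5:1170  6:2540  7:2765
  8:2608  9:20  10:1167  11:1386  12:1718  13:2630  14:1024  15:454
  16:2157  17:1814  18:400  19:964  20:2547  21:796  22:2254  23:901
  24:689  25:1185  26:2716  27:2406  28:2498  29:594  30:1935  31:328
  32:1238  33:2592  34:1324  35:1177  36:571  37:2411  38:692  39:2339
  40:966  41:2384  42:1494  43:1307  44:1164  45:232  46:671  47:2652
  48:2028  49:2538  50:131  51:1910  52:967
Giant step factor: 1317^(-53) ≡ 2435 (mod 2797).
Scan 2236·2435^i mod 2797 for i = 0, 1, …:
  i=0: 2236   i=1: 1698   i=2: 664   i=3: 174
  i=4: 1343   i=5: 512   i=6: 2055   i=7: 92
  i=8: 260   i=9: 978     …   i=51: 1837
  i=52: 692
Match at i=52, j=38: k = 52·53 + 38 = 2794.

2794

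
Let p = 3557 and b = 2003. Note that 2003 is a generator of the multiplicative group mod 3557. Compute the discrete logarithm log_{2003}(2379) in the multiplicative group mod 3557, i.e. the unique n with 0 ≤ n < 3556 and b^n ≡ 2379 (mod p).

Baby-step giant-step with m = ceil(sqrt(3556)) = 60.
Baby table (2003^j mod 3557 for j=0..59):
  0:1  1:2003  2:3270  3:1373  4:558  5:776  6:3476  7:1379
  8:1905  9:2611  10:1043  11:1170  12:3004  13:2125  14:2203  15:1929
  16:885  17:1269  18:2109  19:2168  20:2964  21:259  22:3012  23:364
  24:3464  25:2242  26:1792  27:363  28:1461  29:2529  30:419  31:3362
  32:685  33:2610  34:2597  35:1457  36:1631  37:1567  38:1427  39:2010
  40:3063  41:2921  42:3055  43:1125  44:1794  45:812  46:887  47:1718
  48:1535  49:1357  50:523  51:1811  52:2850  53:3122  54:160  55:350
  56:321  57:2703  58:355  59:3222
Giant step factor: 2003^(-60) ≡ 3341 (mod 3557).
Scan 2379·3341^i mod 3557 for i = 0, 1, …:
  i=0: 2379   i=1: 1901   i=2: 1996   i=3: 2818
  i=4: 3116   i=5: 2774   i=6: 1949   i=7: 2299
  i=8: 1396   i=9: 809     …   i=24: 2908
  i=25: 1461
Match at i=25, j=28: n = 25·60 + 28 = 1528.

1528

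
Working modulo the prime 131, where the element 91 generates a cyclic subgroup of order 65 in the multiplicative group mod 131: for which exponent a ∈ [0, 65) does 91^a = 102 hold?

Baby-step giant-step with m = ceil(sqrt(65)) = 9.
Baby table (91^j mod 131 for j=0..8):
  0:1  1:91  2:28  3:59  4:129  5:80  6:75  7:13
  8:4
Giant step factor: 91^(-9) ≡ 9 (mod 131).
Scan 102·9^i mod 131 for i = 0, 1, …:
  i=0: 102   i=1: 1
Match at i=1, j=0: a = 1·9 + 0 = 9.

9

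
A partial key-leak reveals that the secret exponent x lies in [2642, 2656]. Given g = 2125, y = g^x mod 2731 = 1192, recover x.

Compute 2125^2642 mod 2731 = 1341, then multiply by 2125 repeatedly:
  2125^2642=1341  2125^2643=1192
Found 1192 at exponent 2643.

2643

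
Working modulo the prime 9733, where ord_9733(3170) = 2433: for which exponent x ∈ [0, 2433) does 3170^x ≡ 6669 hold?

1500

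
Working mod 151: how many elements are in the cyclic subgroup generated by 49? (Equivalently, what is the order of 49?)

75

The order of 49 must divide p − 1 = 150 = 2 · 3 · 5^2.
Divisors: 1, 2, 3, 5, 6, 10, 15, 25, 30, 50, 75, 150.
Check each in increasing order: 49^1 ≡ 49;  49^2 ≡ 136;  49^3 ≡ 20;  49^5 ≡ 2;  49^6 ≡ 98;  49^10 ≡ 4;  49^15 ≡ 8;  49^25 ≡ 32;  49^30 ≡ 64;  49^50 ≡ 118;  49^75 ≡ 1.
Smallest exponent giving 1 is 75.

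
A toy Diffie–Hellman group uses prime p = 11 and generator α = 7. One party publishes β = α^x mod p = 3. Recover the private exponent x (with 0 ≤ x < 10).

Successive powers of 7 modulo 11:
  7^0=1  7^1=7  7^2=5  7^3=2  7^4=3
So 7^4 ≡ 3 (mod 11), giving x = 4.

4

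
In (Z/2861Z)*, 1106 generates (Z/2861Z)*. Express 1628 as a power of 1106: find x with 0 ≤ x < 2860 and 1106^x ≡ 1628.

2732

Baby-step giant-step with m = ceil(sqrt(2860)) = 54.
Baby table (1106^j mod 2861 for j=0..53):
  0:1  1:1106  2:1589  3:780  4:1519  5:607  6:1868  7:366
  8:1395  9:791  10:2241  11:920  12:1865  13:2770  14:2350  15:1312
  16:545  17:1960  18:1983  19:1672  20:1026  21:1800  22:2405  23:2061
  24:2110  25:1945  26:2559  27:725  28:770  29:1903  30:1883  31:2651
  32:2342  33:1047  34:2138  35:1442  36:1275  37:2538  38:387  39:1733
  40:2689  41:1455  42:1348  43:307  44:1944  45:1453  46:1997  47:2851
  48:384  49:1276  50:783  51:1976  52:2513  53:1347
Giant step factor: 1106^(-54) ≡ 1486 (mod 2861).
Scan 1628·1486^i mod 2861 for i = 0, 1, …:
  i=0: 1628   i=1: 1663   i=2: 2175   i=3: 1981
  i=4: 2658   i=5: 1608   i=6: 553   i=7: 651
  i=8: 368   i=9: 397     …   i=49: 2697
  i=50: 2342
Match at i=50, j=32: x = 50·54 + 32 = 2732.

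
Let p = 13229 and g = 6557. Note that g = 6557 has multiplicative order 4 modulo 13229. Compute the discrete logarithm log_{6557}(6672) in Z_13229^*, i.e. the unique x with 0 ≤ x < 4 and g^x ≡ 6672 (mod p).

Successive powers of 6557 modulo 13229:
  6557^0=1  6557^1=6557  6557^2=13228  6557^3=6672
So 6557^3 ≡ 6672 (mod 13229), giving x = 3.

3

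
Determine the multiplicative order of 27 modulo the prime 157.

26

The order of 27 must divide p − 1 = 156 = 2^2 · 3 · 13.
Divisors: 1, 2, 3, 4, 6, 12, 13, 26, 39, 52, 78, 156.
Check each in increasing order: 27^1 ≡ 27;  27^2 ≡ 101;  27^3 ≡ 58;  27^4 ≡ 153;  27^6 ≡ 67;  27^12 ≡ 93;  27^13 ≡ 156;  27^26 ≡ 1.
Smallest exponent giving 1 is 26.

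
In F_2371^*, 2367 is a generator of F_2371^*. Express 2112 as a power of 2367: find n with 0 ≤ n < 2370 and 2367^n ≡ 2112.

1053

Baby-step giant-step with m = ceil(sqrt(2370)) = 49.
Baby table (2367^j mod 2371 for j=0..48):
  0:1  1:2367  2:16  3:2307  4:256  5:1347  6:1725  7:213
  8:1519  9:1037  10:594  11:2366  12:20  13:2291  14:320  15:1091
  16:378  17:859  18:1306  19:1889  20:1928  21:1772  22:25  23:2271
  24:400  25:771  26:1658  27:481  28:447  29:583  30:39  31:2215
  32:624  33:2246  34:500  35:371  36:887  37:1194  38:2337  39:136
  40:1827  41:2176  42:780  43:1622  44:625  45:2242  46:516  47:307
  48:1143
Giant step factor: 2367^(-49) ≡ 265 (mod 2371).
Scan 2112·265^i mod 2371 for i = 0, 1, …:
  i=0: 2112   i=1: 124   i=2: 2037   i=3: 1588
  i=4: 1153   i=5: 2057   i=6: 2146   i=7: 2021
  i=8: 2090   i=9: 1407     …   i=20: 1612
  i=21: 400
Match at i=21, j=24: n = 21·49 + 24 = 1053.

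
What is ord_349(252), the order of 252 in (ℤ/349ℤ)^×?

348

The order of 252 must divide p − 1 = 348 = 2^2 · 3 · 29.
Divisors: 1, 2, 3, 4, 6, 12, 29, 58, 87, 116, 174, 348.
Check each in increasing order: 252^1 ≡ 252;  252^2 ≡ 335;  252^3 ≡ 311;  252^4 ≡ 196;  252^6 ≡ 48;  252^12 ≡ 210;  252^29 ≡ 24;  252^58 ≡ 227;  252^87 ≡ 213;  252^116 ≡ 226;  252^174 ≡ 348;  252^348 ≡ 1.
Smallest exponent giving 1 is 348.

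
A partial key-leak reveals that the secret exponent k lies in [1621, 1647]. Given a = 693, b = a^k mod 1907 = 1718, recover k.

Compute 693^1621 mod 1907 = 247, then multiply by 693 repeatedly:
  693^1621=247  693^1622=1448  693^1623=382  693^1624=1560  693^1625=1718
Found 1718 at exponent 1625.

1625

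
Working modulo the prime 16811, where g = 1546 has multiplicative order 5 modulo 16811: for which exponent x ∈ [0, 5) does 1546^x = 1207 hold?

Successive powers of 1546 modulo 16811:
  1546^0=1  1546^1=1546  1546^2=2954  1546^3=11103  1546^4=1207
So 1546^4 ≡ 1207 (mod 16811), giving x = 4.

4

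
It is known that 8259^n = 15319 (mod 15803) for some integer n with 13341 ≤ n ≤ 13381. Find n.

13379

Compute 8259^13341 mod 15803 = 1808, then multiply by 8259 repeatedly:
  8259^13341=1808  8259^13342=14240  8259^13343=2234  8259^13344=8505  8259^13345=14263
  8259^13346=2555  8259^13347=4740  8259^13348=3629  8259^13349=9423  8259^13350=10585
  8259^13351=15122  8259^13352=1489  8259^13353=2917  8259^13354=7731  8259^13355=6209
  8259^13356=15199  8259^13357=5312  8259^13358=2680  8259^13359=9920  8259^13360=6528
  8259^13361=10719  8259^13362=15618  8259^13363=4976  8259^13364=8984  8259^13365=3771
  8259^13366=12779  8259^13367=9327  8259^13368=7871  8259^13369=8850  8259^13370=3275
  8259^13371=9292  8259^13372=3260  8259^13373=11831  8259^13374=2280  8259^13375=9147
  8259^13376=6733  8259^13377=12893  8259^13378=2673  8259^13379=15319
Found 15319 at exponent 13379.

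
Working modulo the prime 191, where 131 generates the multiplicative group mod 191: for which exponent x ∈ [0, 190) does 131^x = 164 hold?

47

Baby-step giant-step with m = ceil(sqrt(190)) = 14.
Baby table (131^j mod 191 for j=0..13):
  0:1  1:131  2:162  3:21  4:77  5:155  6:59  7:89
  8:8  9:93  10:150  11:168  12:43  13:94
Giant step factor: 131^(-14) ≡ 104 (mod 191).
Scan 164·104^i mod 191 for i = 0, 1, …:
  i=0: 164   i=1: 57   i=2: 7   i=3: 155
Match at i=3, j=5: x = 3·14 + 5 = 47.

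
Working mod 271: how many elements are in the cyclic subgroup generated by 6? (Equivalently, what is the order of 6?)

The order of 6 must divide p − 1 = 270 = 2 · 3^3 · 5.
Divisors: 1, 2, 3, 5, 6, 9, 10, 15, 18, 27, 30, 45, 54, 90, 135, 270.
Check each in increasing order: 6^1 ≡ 6;  6^2 ≡ 36;  6^3 ≡ 216;  6^5 ≡ 188;  6^6 ≡ 44;  6^9 ≡ 19;  6^10 ≡ 114;  6^15 ≡ 23;  6^18 ≡ 90;  6^27 ≡ 84;  6^30 ≡ 258;  6^45 ≡ 243;  6^54 ≡ 10;  6^90 ≡ 242;  6^135 ≡ 270;  6^270 ≡ 1.
Smallest exponent giving 1 is 270.

270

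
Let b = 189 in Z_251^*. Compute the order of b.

125

The order of 189 must divide p − 1 = 250 = 2 · 5^3.
Divisors: 1, 2, 5, 10, 25, 50, 125, 250.
Check each in increasing order: 189^1 ≡ 189;  189^2 ≡ 79;  189^5 ≡ 100;  189^10 ≡ 211;  189^25 ≡ 113;  189^50 ≡ 219;  189^125 ≡ 1.
Smallest exponent giving 1 is 125.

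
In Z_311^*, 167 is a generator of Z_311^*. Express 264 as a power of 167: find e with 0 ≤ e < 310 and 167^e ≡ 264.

Baby-step giant-step with m = ceil(sqrt(310)) = 18.
Baby table (167^j mod 311 for j=0..17):
  0:1  1:167  2:210  3:238  4:249  5:220  6:42  7:172
  8:112  9:44  10:195  11:221  12:209  13:71  14:39  15:293
  16:104  17:263
Giant step factor: 167^(-18) ≡ 40 (mod 311).
Scan 264·40^i mod 311 for i = 0, 1, …:
  i=0: 264   i=1: 297   i=2: 62   i=3: 303
  i=4: 302   i=5: 262   i=6: 217   i=7: 283
  i=8: 124   i=9: 295   i=10: 293
Match at i=10, j=15: e = 10·18 + 15 = 195.

195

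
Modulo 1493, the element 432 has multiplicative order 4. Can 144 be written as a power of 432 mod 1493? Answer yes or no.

no

144 ∈ ⟨432⟩ iff 144^4 ≡ 1 (mod 1493), since |⟨432⟩| = 4.
144^4 mod 1493 = 682.
Since 682 ≠ 1, 144 does not lie in the subgroup.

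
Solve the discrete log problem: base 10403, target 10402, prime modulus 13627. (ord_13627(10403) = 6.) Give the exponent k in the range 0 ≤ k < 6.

Successive powers of 10403 modulo 13627:
  10403^0=1  10403^1=10403  10403^2=10402
So 10403^2 ≡ 10402 (mod 13627), giving k = 2.

2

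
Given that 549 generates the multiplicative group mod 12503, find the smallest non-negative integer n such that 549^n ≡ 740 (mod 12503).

10741

Baby-step giant-step with m = ceil(sqrt(12502)) = 112.
Baby table (549^j mod 12503 for j=0..111):
  0:1  1:549  2:1329  3:4447  4:3318  5:8647  6:8566  7:1606
  8:6484  9:8864  10:2669  11:2430  12:8752  13:3696  14:3618  15:10808
  16:7170  17:10388  18:1644  19:2340  20:9354  21:9116  22:3484  23:12260
  24:4126  25:2131  26:7140  27:6421  28:11786  29:6463  30:9838  31:12269
  32:9067  33:1589  34:9654  35:11277  36:2088  37:8539  38:11789  39:8110
  40:1322  41:604  42:6518  43:2524  44:10346  45:3592  46:9037  47:10125
  48:7293  49:2897  50:2572  51:11692  52:4869  53:9942  54:6850  55:9750
  56:1466  57:4642  58:10349  59:5239  60:521  61:10963  62:4744  63:3832
  64:3264  65:4007  66:11818  67:11528  68:2354  69:4537  70:2716  71:3227
  72:8700  73:154  74:9528  75:4618  76:9676  77:10852  78:6320  79:6349
  80:9767  81:10799  82:2229  83:10930  84:11633  85:9987  86:6549  87:7040
  88:1533  89:3916  90:11871  91:3116  92:10276  93:2671  94:3528  95:11410
  96:87  97:10254  98:3096  99:11799  100:1097  101:2109  102:7565  103:2189
  104:1473  105:8485  106:7149  107:11362  108:11244  109:8977  110:2191  111:2571
Giant step factor: 549^(-112) ≡ 8890 (mod 12503).
Scan 740·8890^i mod 12503 for i = 0, 1, …:
  i=0: 740   i=1: 2022   i=2: 8769   i=3: 205
  i=4: 9515   i=5: 5555   i=6: 9603   i=7: 186
  i=8: 3144   i=9: 5955     …   i=94: 7450
  i=95: 2109
Match at i=95, j=101: n = 95·112 + 101 = 10741.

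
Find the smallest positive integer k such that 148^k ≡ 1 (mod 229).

114

The order of 148 must divide p − 1 = 228 = 2^2 · 3 · 19.
Divisors: 1, 2, 3, 4, 6, 12, 19, 38, 57, 76, 114, 228.
Check each in increasing order: 148^1 ≡ 148;  148^2 ≡ 149;  148^3 ≡ 68;  148^4 ≡ 217;  148^6 ≡ 44;  148^12 ≡ 104;  148^19 ≡ 95;  148^38 ≡ 94;  148^57 ≡ 228;  148^76 ≡ 134;  148^114 ≡ 1.
Smallest exponent giving 1 is 114.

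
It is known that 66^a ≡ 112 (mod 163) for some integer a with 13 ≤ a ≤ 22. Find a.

Compute 66^13 mod 163 = 149, then multiply by 66 repeatedly:
  66^13=149  66^14=54  66^15=141  66^16=15  66^17=12
  66^18=140  66^19=112
Found 112 at exponent 19.

19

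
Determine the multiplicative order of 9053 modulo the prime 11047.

The order of 9053 must divide p − 1 = 11046 = 2 · 3 · 7 · 263.
Divisors: 1, 2, 3, 6, 7, 14, 21, 42, 263, 526, 789, 1578, 1841, 3682, 5523, 11046.
Check each in increasing order: 9053^1 ≡ 9053;  9053^2 ≡ 10163;  9053^3 ≡ 6223;  9053^6 ≡ 5994;  9053^7 ≡ 818;  9053^14 ≡ 6304;  9053^21 ≡ 8770;  9053^42 ≡ 3686;  9053^263 ≡ 1196;  9053^526 ≡ 5353;  9053^789 ≡ 5975;  9053^1578 ≡ 7768;  9053^1841 ≡ 1.
Smallest exponent giving 1 is 1841.

1841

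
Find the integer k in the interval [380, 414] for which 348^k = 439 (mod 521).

Compute 348^380 mod 521 = 98, then multiply by 348 repeatedly:
  348^380=98  348^381=239  348^382=333  348^383=222  348^384=148
  348^385=446  348^386=471  348^387=314  348^388=383  348^389=429
  348^390=286  348^391=17  348^392=185  348^393=297  348^394=198
  348^395=132  348^396=88  348^397=406  348^398=97  348^399=412
  348^400=101  348^401=241  348^402=508  348^403=165  348^404=110
  348^405=247  348^406=512  348^407=515  348^408=517  348^409=171
  348^410=114  348^411=76  348^412=398  348^413=439
Found 439 at exponent 413.

413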